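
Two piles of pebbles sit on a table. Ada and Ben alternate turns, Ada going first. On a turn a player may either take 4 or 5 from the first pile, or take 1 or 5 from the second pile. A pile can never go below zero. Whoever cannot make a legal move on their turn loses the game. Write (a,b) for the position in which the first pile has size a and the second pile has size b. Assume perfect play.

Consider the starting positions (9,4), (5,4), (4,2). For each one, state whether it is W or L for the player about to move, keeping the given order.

Compute win/loss labels from the base case upward. A position with no move is L. Any other position is W if it can reach an L in one move, else L.
No move ever increases a pile, so every position that can arise here has a ≤ 9 and b ≤ 4; it is enough to label the cells with 0 ≤ a ≤ 9 and 0 ≤ b ≤ 4.
Every move lowers a or b (never raises either), so fill the grid row by row in increasing a, and left to right within a row: each cell's successors are then already labelled.
      b=0  b=1  b=2  b=3  b=4
a=0:    L    W    L    W    L
a=1:    L    W    L    W    L
a=2:    L    W    L    W    L
a=3:    L    W    L    W    L
a=4:    W    L    W    L    W
a=5:    W    L    W    L    W
a=6:    W    L    W    L    W
a=7:    W    L    W    L    W
a=8:    W    W    W    W    W
a=9:    L    W    L    W    L
Cells with no legal move (terminal, hence L): (0,0), (1,0), (2,0), (3,0).
The remaining L cells, each justified by listing all of its moves:
(0,2): only reaches (0,1)(W), which is W → L
(0,4): only reaches (0,3)(W), which is W → L
(1,2): only reaches (1,1)(W), which is W → L
(1,4): only reaches (1,3)(W), which is W → L
(2,2): only reaches (2,1)(W), which is W → L
(2,4): only reaches (2,3)(W), which is W → L
(3,2): only reaches (3,1)(W), which is W → L
(3,4): only reaches (3,3)(W), which is W → L
(4,1): only reaches (0,1)(W), (4,0)(W), all W → L
(4,3): only reaches (0,3)(W), (4,2)(W), all W → L
(5,1): only reaches (1,1)(W), (0,1)(W), (5,0)(W), all W → L
(5,3): only reaches (1,3)(W), (0,3)(W), (5,2)(W), all W → L
(6,1): only reaches (2,1)(W), (1,1)(W), (6,0)(W), all W → L
(6,3): only reaches (2,3)(W), (1,3)(W), (6,2)(W), all W → L
(7,1): only reaches (3,1)(W), (2,1)(W), (7,0)(W), all W → L
(7,3): only reaches (3,3)(W), (2,3)(W), (7,2)(W), all W → L
(9,0): only reaches (5,0)(W), (4,0)(W), all W → L
(9,2): only reaches (5,2)(W), (4,2)(W), (9,1)(W), all W → L
(9,4): only reaches (5,4)(W), (4,4)(W), (9,3)(W), all W → L
Every other cell has at least one move into one of the L cells above, so it is W.
(9,4): one of the L cells justified above, so L
(5,4): the move to (1,4) reaches an L cell, so W
(4,2): the move to (0,2) reaches an L cell, so W

(9,4): L, (5,4): W, (4,2): W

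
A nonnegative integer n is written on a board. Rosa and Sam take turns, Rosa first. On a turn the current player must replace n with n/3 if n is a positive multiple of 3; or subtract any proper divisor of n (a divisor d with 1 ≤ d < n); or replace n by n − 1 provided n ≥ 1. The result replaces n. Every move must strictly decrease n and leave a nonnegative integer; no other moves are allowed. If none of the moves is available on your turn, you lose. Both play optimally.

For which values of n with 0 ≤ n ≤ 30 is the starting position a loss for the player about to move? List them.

Work bottom-up. With no move the player to move loses. Otherwise the position is W if at least one move leads to an L position for the opponent, and L if every move leads to a W.
n=0: no move → L
n=1: →0(L), so W
n=2: →1(W) only, which is W, so L
n=3: →2(L), so W
n=4: →2(L), so W
n=5: →4(W) only, which is W, so L
n=6: →2(L), so W
n=7: →6(W) only, which is W, so L
n=8: →7(L), so W
n=9: →3(W), 6(W), 8(W) — all W, so L
n=10: →5(L), so W
n=11: →10(W) only, which is W, so L
n=12: →9(L), so W
n=13: →12(W) only, which is W, so L
n=14: →7(L), so W
n=15: →5(L), so W
n=16: →8(W), 12(W), 14(W), 15(W) — all W, so L
n=17: →16(L), so W
n=18: →9(L), so W
n=19: →18(W) only, which is W, so L
n=20: →16(L), so W
n=21: →7(L), so W
n=22: →11(L), so W
n=23: →22(W) only, which is W, so L
n=24: →16(L), so W
n=25: →20(W), 24(W) — all W, so L
n=26: →13(L), so W
n=27: →9(L), so W
n=28: →14(W), 21(W), 24(W), 26(W), 27(W) — all W, so L
n=29: →28(L), so W
n=30: →25(L), so W
Reading off the rows marked L gives the requested list; there are 12 such values of n.

0, 2, 5, 7, 9, 11, 13, 16, 19, 23, 25, 28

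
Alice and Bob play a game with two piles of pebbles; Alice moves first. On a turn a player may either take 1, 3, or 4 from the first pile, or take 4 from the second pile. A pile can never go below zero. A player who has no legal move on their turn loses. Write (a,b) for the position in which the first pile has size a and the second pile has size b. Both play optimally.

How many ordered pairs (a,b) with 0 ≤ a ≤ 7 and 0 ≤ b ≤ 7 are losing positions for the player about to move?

20

Compute win/loss labels from the base case upward. A position with no move is L. Any other position is W if it can reach an L in one move, else L.
Every move lowers a or b (never raises either), so fill the grid row by row in increasing a, and left to right within a row: each cell's successors are then already labelled.
      b=0  b=1  b=2  b=3  b=4  b=5  b=6  b=7
a=0:    L    L    L    L    W    W    W    W
a=1:    W    W    W    W    L    L    L    L
a=2:    L    L    L    L    W    W    W    W
a=3:    W    W    W    W    L    L    L    L
a=4:    W    W    W    W    W    W    W    W
a=5:    W    W    W    W    W    W    W    W
a=6:    W    W    W    W    W    W    W    W
a=7:    L    L    L    L    W    W    W    W
Cells with no legal move (terminal, hence L): (0,0), (0,1), (0,2), (0,3).
The remaining L cells, each justified by listing all of its moves:
(1,4): only reaches (0,4)(W), (1,0)(W), all W → L
(1,5): only reaches (0,5)(W), (1,1)(W), all W → L
(1,6): only reaches (0,6)(W), (1,2)(W), all W → L
(1,7): only reaches (0,7)(W), (1,3)(W), all W → L
(2,0): only reaches (1,0)(W), which is W → L
(2,1): only reaches (1,1)(W), which is W → L
(2,2): only reaches (1,2)(W), which is W → L
(2,3): only reaches (1,3)(W), which is W → L
(3,4): only reaches (2,4)(W), (0,4)(W), (3,0)(W), all W → L
(3,5): only reaches (2,5)(W), (0,5)(W), (3,1)(W), all W → L
(3,6): only reaches (2,6)(W), (0,6)(W), (3,2)(W), all W → L
(3,7): only reaches (2,7)(W), (0,7)(W), (3,3)(W), all W → L
(7,0): only reaches (6,0)(W), (4,0)(W), (3,0)(W), all W → L
(7,1): only reaches (6,1)(W), (4,1)(W), (3,1)(W), all W → L
(7,2): only reaches (6,2)(W), (4,2)(W), (3,2)(W), all W → L
(7,3): only reaches (6,3)(W), (4,3)(W), (3,3)(W), all W → L
Every other cell has at least one move into one of the L cells above, so it is W.
L cells per row: a=0: 4, a=1: 4, a=2: 4, a=3: 4, a=4: 0, a=5: 0, a=6: 0, a=7: 4; total 20.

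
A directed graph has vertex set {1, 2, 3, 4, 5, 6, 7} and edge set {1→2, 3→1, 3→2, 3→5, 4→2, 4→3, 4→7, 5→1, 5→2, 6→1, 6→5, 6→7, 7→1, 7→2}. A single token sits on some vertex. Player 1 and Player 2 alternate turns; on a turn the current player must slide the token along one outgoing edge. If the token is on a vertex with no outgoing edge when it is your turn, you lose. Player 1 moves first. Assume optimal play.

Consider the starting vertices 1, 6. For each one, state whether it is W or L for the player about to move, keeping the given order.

Build the W/L table. Terminal = L. A non-terminal position is W if it has a move to some L; otherwise it is L.
Every edge goes from a vertex to one that appears earlier in the order 2, 1, 5, 3, 7, 6, 4, so processing vertices in that order labels each vertex after all of its successors.
2: no outgoing edge → L
1: W (go to 2, an L position)
5: W (go to 2, an L position)
3: W (go to 2, an L position)
7: W (go to 2, an L position)
6: L (options 7(W), 5(W), 1(W) are all W)
4: W (go to 2, an L position)

1: W, 6: L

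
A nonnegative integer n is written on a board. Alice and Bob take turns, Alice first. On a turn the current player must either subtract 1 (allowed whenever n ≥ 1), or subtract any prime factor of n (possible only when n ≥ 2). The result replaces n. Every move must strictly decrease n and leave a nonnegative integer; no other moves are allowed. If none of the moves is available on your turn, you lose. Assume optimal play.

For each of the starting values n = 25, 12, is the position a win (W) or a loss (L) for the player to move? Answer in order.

Compute win/loss labels from the base case upward. A position with no move is L. Any other position is W if it can reach an L in one move, else L.
n=0: no move → L
n=1: W (go to 0, an L position)
n=2: W (go to 0, an L position)
n=3: W (go to 0, an L position)
n=4: L (options 2(W), 3(W) are all W)
n=5: W (go to 0, an L position)
n=6: W (go to 4, an L position)
n=7: W (go to 0, an L position)
n=8: L (options 6(W), 7(W) are all W)
n=9: W (go to 8, an L position)
n=10: W (go to 8, an L position)
n=11: W (go to 0, an L position)
n=12: L (options 9(W), 10(W), 11(W) are all W)
n=13: W (go to 0, an L position)
n=14: W (go to 12, an L position)
n=15: W (go to 12, an L position)
n=16: L (options 14(W), 15(W) are all W)
n=17: W (go to 0, an L position)
n=18: W (go to 16, an L position)
n=19: W (go to 0, an L position)
n=20: L (options 15(W), 18(W), 19(W) are all W)
n=21: W (go to 20, an L position)
n=22: W (go to 20, an L position)
n=23: W (go to 0, an L position)
n=24: L (options 21(W), 22(W), 23(W) are all W)
n=25: W (go to 20, an L position)

25: W, 12: L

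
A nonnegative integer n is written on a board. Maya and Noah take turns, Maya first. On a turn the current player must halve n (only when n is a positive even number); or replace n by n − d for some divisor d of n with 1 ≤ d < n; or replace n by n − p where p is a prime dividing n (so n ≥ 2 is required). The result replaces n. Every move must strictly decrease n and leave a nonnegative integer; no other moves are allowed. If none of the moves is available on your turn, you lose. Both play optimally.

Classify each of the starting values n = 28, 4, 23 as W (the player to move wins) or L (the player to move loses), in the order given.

28: W, 4: L, 23: W

Classify positions by backward induction: terminal positions (no move available) are L. From any other position, the mover wins iff some move reaches an L.
n=0: no move → L
n=1: no move → L
n=2: can move to 0, which is L ⇒ W
n=3: can move to 0, which is L ⇒ W
n=4: moves to 2(W), 3(W); every one is W ⇒ L
n=5: can move to 0, which is L ⇒ W
n=6: can move to 4, which is L ⇒ W
n=7: can move to 0, which is L ⇒ W
n=8: can move to 4, which is L ⇒ W
n=9: moves to 6(W), 8(W); every one is W ⇒ L
n=10: can move to 9, which is L ⇒ W
n=11: can move to 0, which is L ⇒ W
n=12: can move to 9, which is L ⇒ W
n=13: can move to 0, which is L ⇒ W
n=14: moves to 7(W), 12(W), 13(W); every one is W ⇒ L
n=15: can move to 14, which is L ⇒ W
n=16: can move to 14, which is L ⇒ W
n=17: can move to 0, which is L ⇒ W
n=18: can move to 9, which is L ⇒ W
n=19: can move to 0, which is L ⇒ W
n=20: moves to 10(W), 15(W), 16(W), 18(W), 19(W); every one is W ⇒ L
n=21: can move to 14, which is L ⇒ W
n=22: can move to 20, which is L ⇒ W
n=23: can move to 0, which is L ⇒ W
n=24: can move to 20, which is L ⇒ W
n=25: can move to 20, which is L ⇒ W
n=26: moves to 13(W), 24(W), 25(W); every one is W ⇒ L
n=27: can move to 26, which is L ⇒ W
n=28: can move to 14, which is L ⇒ W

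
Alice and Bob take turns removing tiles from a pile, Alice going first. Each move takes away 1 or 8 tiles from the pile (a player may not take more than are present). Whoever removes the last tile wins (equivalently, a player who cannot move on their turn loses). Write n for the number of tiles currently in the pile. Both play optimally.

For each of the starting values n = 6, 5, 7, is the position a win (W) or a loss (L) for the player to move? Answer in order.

Positions with no move are L. A position that does have a move is losing for the player to move precisely when every available move leads to a winning position for the opponent. Fill in the labels:
n=0: no move → L
n=1: →0(L), so W
n=2: →1(W) only, which is W, so L
n=3: →2(L), so W
n=4: →3(W) only, which is W, so L
n=5: →4(L), so W
n=6: →5(W) only, which is W, so L
n=7: →6(L), so W

6: L, 5: W, 7: W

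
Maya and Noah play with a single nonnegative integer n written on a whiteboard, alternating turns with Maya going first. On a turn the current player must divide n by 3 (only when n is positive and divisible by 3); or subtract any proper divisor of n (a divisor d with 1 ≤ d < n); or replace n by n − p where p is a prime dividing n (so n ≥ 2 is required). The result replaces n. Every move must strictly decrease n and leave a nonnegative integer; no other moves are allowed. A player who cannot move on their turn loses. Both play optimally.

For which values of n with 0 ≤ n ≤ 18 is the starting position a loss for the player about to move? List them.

Positions with no move are L. A position that does have a move is losing for the player to move precisely when every available move leads to a winning position for the opponent. Fill in the labels:
n=0: no move → L
n=1: no move → L
n=2: →0(L), so W
n=3: →0(L), so W
n=4: →2(W), 3(W) — all W, so L
n=5: →0(L), so W
n=6: →4(L), so W
n=7: →0(L), so W
n=8: →4(L), so W
n=9: →3(W), 6(W), 8(W) — all W, so L
n=10: →9(L), so W
n=11: →0(L), so W
n=12: →4(L), so W
n=13: →0(L), so W
n=14: →7(W), 12(W), 13(W) — all W, so L
n=15: →14(L), so W
n=16: →14(L), so W
n=17: →0(L), so W
n=18: →9(L), so W
The losing starting values of n are exactly the entries labelled L in this table (5 of them).

0, 1, 4, 9, 14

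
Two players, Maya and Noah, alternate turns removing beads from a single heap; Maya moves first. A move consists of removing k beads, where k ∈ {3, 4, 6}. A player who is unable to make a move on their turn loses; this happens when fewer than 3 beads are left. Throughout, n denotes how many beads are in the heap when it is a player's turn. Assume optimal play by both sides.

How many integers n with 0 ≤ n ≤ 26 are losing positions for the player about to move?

9

Work bottom-up. With no move the player to move loses. Otherwise the position is W if at least one move leads to an L position for the opponent, and L if every move leads to a W.
n=0: no move → L
n=1: no move → L
n=2: no move → L
n=3: →0(L), so W
n=4: →1(L), so W
n=5: →2(L), so W
n=6: →2(L), so W
n=7: →1(L), so W
n=8: →2(L), so W
n=9: →6(W), 5(W), 3(W) — all W, so L
n=10: →7(W), 6(W), 4(W) — all W, so L
n=11: →8(W), 7(W), 5(W) — all W, so L
n=12: →9(L), so W
n=13: →10(L), so W
n=14: →11(L), so W
n=15: →11(L), so W
n=16: →10(L), so W
n=17: →11(L), so W
n=18: →15(W), 14(W), 12(W) — all W, so L
n=19: →16(W), 15(W), 13(W) — all W, so L
n=20: →17(W), 16(W), 14(W) — all W, so L
n=21: →18(L), so W
n=22: →19(L), so W
n=23: →20(L), so W
n=24: →20(L), so W
n=25: →19(L), so W
n=26: →20(L), so W
L entries with 0 ≤ n ≤ 26: n = 0, 1, 2, 9, 10, 11, 18, 19, 20; that makes 9.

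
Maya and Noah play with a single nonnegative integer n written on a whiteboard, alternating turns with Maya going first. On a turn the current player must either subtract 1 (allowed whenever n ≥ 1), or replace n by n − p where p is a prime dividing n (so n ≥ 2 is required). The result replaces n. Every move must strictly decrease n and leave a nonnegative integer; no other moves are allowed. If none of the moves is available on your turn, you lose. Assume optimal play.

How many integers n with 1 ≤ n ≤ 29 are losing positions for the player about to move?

Work bottom-up. With no move the player to move loses. Otherwise the position is W if at least one move leads to an L position for the opponent, and L if every move leads to a W.
n=0: no move → L
n=1: →0(L), so W
n=2: →0(L), so W
n=3: →0(L), so W
n=4: →2(W), 3(W) — all W, so L
n=5: →0(L), so W
n=6: →4(L), so W
n=7: →0(L), so W
n=8: →6(W), 7(W) — all W, so L
n=9: →8(L), so W
n=10: →8(L), so W
n=11: →0(L), so W
n=12: →9(W), 10(W), 11(W) — all W, so L
n=13: →0(L), so W
n=14: →12(L), so W
n=15: →12(L), so W
n=16: →14(W), 15(W) — all W, so L
n=17: →0(L), so W
n=18: →16(L), so W
n=19: →0(L), so W
n=20: →15(W), 18(W), 19(W) — all W, so L
n=21: →20(L), so W
n=22: →20(L), so W
n=23: →0(L), so W
n=24: →21(W), 22(W), 23(W) — all W, so L
n=25: →20(L), so W
n=26: →24(L), so W
n=27: →24(L), so W
n=28: →21(W), 26(W), 27(W) — all W, so L
n=29: →0(L), so W
L entries with 1 ≤ n ≤ 29 (n=0 is outside the asked range and is not counted): n = 4, 8, 12, 16, 20, 24, 28; that makes 7.

7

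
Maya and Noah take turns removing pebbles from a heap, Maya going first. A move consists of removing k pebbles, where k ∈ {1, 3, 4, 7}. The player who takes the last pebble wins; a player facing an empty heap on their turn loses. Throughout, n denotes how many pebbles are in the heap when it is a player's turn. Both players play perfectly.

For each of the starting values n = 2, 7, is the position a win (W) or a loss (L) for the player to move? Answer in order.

2: L, 7: W

Use the standard recursion: the mover loses at a terminal position; elsewhere, the mover wins exactly when some move hands the opponent an L position.
n=0: no move → L
n=1: can move to 0, which is L ⇒ W
n=2: the only move is to 1(W), a W ⇒ L
n=3: can move to 2, which is L ⇒ W
n=4: can move to 0, which is L ⇒ W
n=5: can move to 2, which is L ⇒ W
n=6: can move to 2, which is L ⇒ W
n=7: can move to 0, which is L ⇒ W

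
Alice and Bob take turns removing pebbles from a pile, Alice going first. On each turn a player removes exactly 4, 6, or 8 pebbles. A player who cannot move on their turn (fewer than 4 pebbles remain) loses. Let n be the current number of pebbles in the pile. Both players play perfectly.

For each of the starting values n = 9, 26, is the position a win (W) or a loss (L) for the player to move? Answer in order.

9: W, 26: L

Work bottom-up. With no move the player to move loses. Otherwise the position is W if at least one move leads to an L position for the opponent, and L if every move leads to a W.
n=0: no move → L
n=1: no move → L
n=2: no move → L
n=3: no move → L
n=4: reaches L-position 0 → W
n=5: reaches L-position 1 → W
n=6: reaches L-position 2 → W
n=7: reaches L-position 3 → W
n=8: reaches L-position 2 → W
n=9: reaches L-position 3 → W
n=10: reaches L-position 2 → W
n=11: reaches L-position 3 → W
n=12: only reaches 8(W), 6(W), 4(W), all W → L
n=13: only reaches 9(W), 7(W), 5(W), all W → L
n=14: only reaches 10(W), 8(W), 6(W), all W → L
n=15: only reaches 11(W), 9(W), 7(W), all W → L
n=16: reaches L-position 12 → W
n=17: reaches L-position 13 → W
n=18: reaches L-position 14 → W
n=19: reaches L-position 15 → W
n=20: reaches L-position 14 → W
n=21: reaches L-position 15 → W
n=22: reaches L-position 14 → W
n=23: reaches L-position 15 → W
n=24: only reaches 20(W), 18(W), 16(W), all W → L
n=25: only reaches 21(W), 19(W), 17(W), all W → L
n=26: only reaches 22(W), 20(W), 18(W), all W → L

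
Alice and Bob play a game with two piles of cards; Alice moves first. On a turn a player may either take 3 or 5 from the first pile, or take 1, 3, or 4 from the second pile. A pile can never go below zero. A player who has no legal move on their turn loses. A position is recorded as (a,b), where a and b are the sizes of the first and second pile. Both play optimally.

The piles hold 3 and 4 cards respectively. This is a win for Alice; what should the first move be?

Move to (3,3).

Build the W/L table. Terminal = L. A non-terminal position is W if it has a move to some L; otherwise it is L.
No move ever increases a pile, so every position that can arise here has a ≤ 3 and b ≤ 4; it is enough to label the cells with 0 ≤ a ≤ 3 and 0 ≤ b ≤ 4.
Every move lowers a or b (never raises either), so fill the grid row by row in increasing a, and left to right within a row: each cell's successors are then already labelled.
      b=0  b=1  b=2  b=3  b=4
a=0:    L    W    L    W    W
a=1:    L    W    L    W    W
a=2:    L    W    L    W    W
a=3:    W    L    W    L    W
Cells with no legal move (terminal, hence L): (0,0), (1,0), (2,0).
The remaining L cells, each justified by listing all of its moves:
(0,2): only reaches (0,1)(W), which is W → L
(1,2): only reaches (1,1)(W), which is W → L
(2,2): only reaches (2,1)(W), which is W → L
(3,1): only reaches (0,1)(W), (3,0)(W), all W → L
(3,3): only reaches (0,3)(W), (3,2)(W), (3,0)(W), all W → L
Every other cell has at least one move into one of the L cells above, so it is W.
From (3,4), the L positions reachable in one move are: (3,3), (3,1). Any move reaching one of these is winning.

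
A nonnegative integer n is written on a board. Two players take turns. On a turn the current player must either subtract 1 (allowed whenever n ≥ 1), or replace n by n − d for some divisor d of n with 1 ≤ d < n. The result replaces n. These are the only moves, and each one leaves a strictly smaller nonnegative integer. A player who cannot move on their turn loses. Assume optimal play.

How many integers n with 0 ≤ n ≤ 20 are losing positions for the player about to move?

10

Work bottom-up. With no move the player to move loses. Otherwise the position is W if at least one move leads to an L position for the opponent, and L if every move leads to a W.
n=0: no move → L
n=1: can move to 0, which is L ⇒ W
n=2: the only move is to 1(W), a W ⇒ L
n=3: can move to 2, which is L ⇒ W
n=4: can move to 2, which is L ⇒ W
n=5: the only move is to 4(W), a W ⇒ L
n=6: can move to 5, which is L ⇒ W
n=7: the only move is to 6(W), a W ⇒ L
n=8: can move to 7, which is L ⇒ W
n=9: moves to 6(W), 8(W); every one is W ⇒ L
n=10: can move to 5, which is L ⇒ W
n=11: the only move is to 10(W), a W ⇒ L
n=12: can move to 9, which is L ⇒ W
n=13: the only move is to 12(W), a W ⇒ L
n=14: can move to 7, which is L ⇒ W
n=15: moves to 10(W), 12(W), 14(W); every one is W ⇒ L
n=16: can move to 15, which is L ⇒ W
n=17: the only move is to 16(W), a W ⇒ L
n=18: can move to 9, which is L ⇒ W
n=19: the only move is to 18(W), a W ⇒ L
n=20: can move to 15, which is L ⇒ W
L entries with 0 ≤ n ≤ 20: n = 0, 2, 5, 7, 9, 11, 13, 15, 17, 19; that makes 10.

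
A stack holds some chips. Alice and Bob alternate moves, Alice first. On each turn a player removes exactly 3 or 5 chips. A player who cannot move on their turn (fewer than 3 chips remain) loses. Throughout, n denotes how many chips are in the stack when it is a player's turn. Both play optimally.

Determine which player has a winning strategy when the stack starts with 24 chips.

Bob wins.

Work bottom-up. With no move the player to move loses. Otherwise the position is W if at least one move leads to an L position for the opponent, and L if every move leads to a W.
n=0: no move → L
n=1: no move → L
n=2: no move → L
n=3: →0(L), so W
n=4: →1(L), so W
n=5: →2(L), so W
n=6: →1(L), so W
n=7: →2(L), so W
n=8: →5(W), 3(W) — all W, so L
n=9: →6(W), 4(W) — all W, so L
n=10: →7(W), 5(W) — all W, so L
n=11: →8(L), so W
n=12: →9(L), so W
n=13: →10(L), so W
n=14: →9(L), so W
n=15: →10(L), so W
n=16: →13(W), 11(W) — all W, so L
n=17: →14(W), 12(W) — all W, so L
n=18: →15(W), 13(W) — all W, so L
n=19: →16(L), so W
n=20: →17(L), so W
n=21: →18(L), so W
n=22: →17(L), so W
n=23: →18(L), so W
n=24: →21(W), 19(W) — all W, so L
Every move from 24 reaches a W position, so the mover loses.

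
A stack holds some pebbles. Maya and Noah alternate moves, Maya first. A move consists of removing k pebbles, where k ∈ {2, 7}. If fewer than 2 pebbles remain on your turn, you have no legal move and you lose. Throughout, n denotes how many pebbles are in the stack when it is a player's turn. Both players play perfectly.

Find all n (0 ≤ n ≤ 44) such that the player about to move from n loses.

Compute win/loss labels from the base case upward. A position with no move is L. Any other position is W if it can reach an L in one move, else L.
n=0: no move → L
n=1: no move → L
n=2: can move to 0, which is L ⇒ W
n=3: can move to 1, which is L ⇒ W
n=4: the only move is to 2(W), a W ⇒ L
n=5: the only move is to 3(W), a W ⇒ L
n=6: can move to 4, which is L ⇒ W
n=7: can move to 5, which is L ⇒ W
n=8: can move to 1, which is L ⇒ W
n=9: moves to 7(W), 2(W); every one is W ⇒ L
n=10: moves to 8(W), 3(W); every one is W ⇒ L
n=11: can move to 9, which is L ⇒ W
n=12: can move to 10, which is L ⇒ W
n=13: moves to 11(W), 6(W); every one is W ⇒ L
n=14: moves to 12(W), 7(W); every one is W ⇒ L
n=15: can move to 13, which is L ⇒ W
n=16: can move to 14, which is L ⇒ W
n=17: can move to 10, which is L ⇒ W
n=18: moves to 16(W), 11(W); every one is W ⇒ L
n=19: moves to 17(W), 12(W); every one is W ⇒ L
n=20: can move to 18, which is L ⇒ W
n=21: can move to 19, which is L ⇒ W
n=22: moves to 20(W), 15(W); every one is W ⇒ L
n=23: moves to 21(W), 16(W); every one is W ⇒ L
n=24: can move to 22, which is L ⇒ W
n=25: can move to 23, which is L ⇒ W
n=26: can move to 19, which is L ⇒ W
n=27: moves to 25(W), 20(W); every one is W ⇒ L
n=28: moves to 26(W), 21(W); every one is W ⇒ L
n=29: can move to 27, which is L ⇒ W
n=30: can move to 28, which is L ⇒ W
n=31: moves to 29(W), 24(W); every one is W ⇒ L
n=32: moves to 30(W), 25(W); every one is W ⇒ L
n=33: can move to 31, which is L ⇒ W
n=34: can move to 32, which is L ⇒ W
n=35: can move to 28, which is L ⇒ W
n=36: moves to 34(W), 29(W); every one is W ⇒ L
n=37: moves to 35(W), 30(W); every one is W ⇒ L
n=38: can move to 36, which is L ⇒ W
n=39: can move to 37, which is L ⇒ W
n=40: moves to 38(W), 33(W); every one is W ⇒ L
n=41: moves to 39(W), 34(W); every one is W ⇒ L
n=42: can move to 40, which is L ⇒ W
n=43: can move to 41, which is L ⇒ W
n=44: can move to 37, which is L ⇒ W
The losing starting values of n are exactly the entries labelled L in this table (20 of them).

0, 1, 4, 5, 9, 10, 13, 14, 18, 19, 22, 23, 27, 28, 31, 32, 36, 37, 40, 41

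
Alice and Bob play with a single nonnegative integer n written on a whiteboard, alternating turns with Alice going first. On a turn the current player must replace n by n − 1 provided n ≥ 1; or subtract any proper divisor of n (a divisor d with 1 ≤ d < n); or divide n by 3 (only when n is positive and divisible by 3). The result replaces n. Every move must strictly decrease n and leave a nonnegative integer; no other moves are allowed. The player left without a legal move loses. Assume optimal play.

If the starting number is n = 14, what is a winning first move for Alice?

Compute win/loss labels from the base case upward. A position with no move is L. Any other position is W if it can reach an L in one move, else L.
n=0: no move → L
n=1: W (go to 0, an L position)
n=2: L (sole option 1(W) is W)
n=3: W (go to 2, an L position)
n=4: W (go to 2, an L position)
n=5: L (sole option 4(W) is W)
n=6: W (go to 2, an L position)
n=7: L (sole option 6(W) is W)
n=8: W (go to 7, an L position)
n=9: L (options 3(W), 6(W), 8(W) are all W)
n=10: W (go to 5, an L position)
n=11: L (sole option 10(W) is W)
n=12: W (go to 9, an L position)
n=13: L (sole option 12(W) is W)
n=14: W (go to 7, an L position)
From 14, the L positions reachable in one move are: 7, 13. Any move reaching one of these is winning.

Move to 7.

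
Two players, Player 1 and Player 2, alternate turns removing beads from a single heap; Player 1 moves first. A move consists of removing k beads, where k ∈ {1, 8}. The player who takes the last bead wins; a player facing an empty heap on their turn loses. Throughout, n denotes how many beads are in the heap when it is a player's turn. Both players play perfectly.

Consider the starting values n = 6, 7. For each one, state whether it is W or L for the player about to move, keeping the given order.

Work bottom-up. With no move the player to move loses. Otherwise the position is W if at least one move leads to an L position for the opponent, and L if every move leads to a W.
n=0: no move → L
n=1: reaches L-position 0 → W
n=2: only reaches 1(W), which is W → L
n=3: reaches L-position 2 → W
n=4: only reaches 3(W), which is W → L
n=5: reaches L-position 4 → W
n=6: only reaches 5(W), which is W → L
n=7: reaches L-position 6 → W

6: L, 7: W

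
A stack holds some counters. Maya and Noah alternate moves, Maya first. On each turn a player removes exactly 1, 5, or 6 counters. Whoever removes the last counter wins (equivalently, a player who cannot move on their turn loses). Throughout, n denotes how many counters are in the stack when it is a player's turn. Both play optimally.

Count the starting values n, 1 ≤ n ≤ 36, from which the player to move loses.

10

Label each position W (a win for the player to move) or L (a loss). A position with no legal move is L; any other position is W exactly when some move reaches an L, and L when every move reaches a W.
n=0: no move → L
n=1: W (go to 0, an L position)
n=2: L (sole option 1(W) is W)
n=3: W (go to 2, an L position)
n=4: L (sole option 3(W) is W)
n=5: W (go to 4, an L position)
n=6: W (go to 0, an L position)
n=7: W (go to 2, an L position)
n=8: W (go to 2, an L position)
n=9: W (go to 4, an L position)
n=10: W (go to 4, an L position)
n=11: L (options 10(W), 6(W), 5(W) are all W)
n=12: W (go to 11, an L position)
n=13: L (options 12(W), 8(W), 7(W) are all W)
n=14: W (go to 13, an L position)
n=15: L (options 14(W), 10(W), 9(W) are all W)
n=16: W (go to 15, an L position)
n=17: W (go to 11, an L position)
n=18: W (go to 13, an L position)
n=19: W (go to 13, an L position)
n=20: W (go to 15, an L position)
n=21: W (go to 15, an L position)
n=22: L (options 21(W), 17(W), 16(W) are all W)
n=23: W (go to 22, an L position)
n=24: L (options 23(W), 19(W), 18(W) are all W)
n=25: W (go to 24, an L position)
n=26: L (options 25(W), 21(W), 20(W) are all W)
n=27: W (go to 26, an L position)
n=28: W (go to 22, an L position)
n=29: W (go to 24, an L position)
n=30: W (go to 24, an L position)
n=31: W (go to 26, an L position)
n=32: W (go to 26, an L position)
n=33: L (options 32(W), 28(W), 27(W) are all W)
n=34: W (go to 33, an L position)
n=35: L (options 34(W), 30(W), 29(W) are all W)
n=36: W (go to 35, an L position)
L entries with 1 ≤ n ≤ 36 (n=0 is outside the asked range and is not counted): n = 2, 4, 11, 13, 15, 22, 24, 26, 33, 35; that makes 10.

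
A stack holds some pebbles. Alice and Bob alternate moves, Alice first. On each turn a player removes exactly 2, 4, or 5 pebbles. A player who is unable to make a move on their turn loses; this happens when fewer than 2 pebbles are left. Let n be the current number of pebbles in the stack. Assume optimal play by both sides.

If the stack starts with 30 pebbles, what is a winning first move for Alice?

Positions with no move are L. A position that does have a move is losing for the player to move precisely when every available move leads to a winning position for the opponent. Fill in the labels:
n=0: no move → L
n=1: no move → L
n=2: W (go to 0, an L position)
n=3: W (go to 1, an L position)
n=4: W (go to 0, an L position)
n=5: W (go to 1, an L position)
n=6: W (go to 1, an L position)
n=7: L (options 5(W), 3(W), 2(W) are all W)
n=8: L (options 6(W), 4(W), 3(W) are all W)
n=9: W (go to 7, an L position)
n=10: W (go to 8, an L position)
n=11: W (go to 7, an L position)
n=12: W (go to 8, an L position)
n=13: W (go to 8, an L position)
n=14: L (options 12(W), 10(W), 9(W) are all W)
n=15: L (options 13(W), 11(W), 10(W) are all W)
n=16: W (go to 14, an L position)
n=17: W (go to 15, an L position)
n=18: W (go to 14, an L position)
n=19: W (go to 15, an L position)
n=20: W (go to 15, an L position)
n=21: L (options 19(W), 17(W), 16(W) are all W)
n=22: L (options 20(W), 18(W), 17(W) are all W)
n=23: W (go to 21, an L position)
n=24: W (go to 22, an L position)
n=25: W (go to 21, an L position)
n=26: W (go to 22, an L position)
n=27: W (go to 22, an L position)
n=28: L (options 26(W), 24(W), 23(W) are all W)
n=29: L (options 27(W), 25(W), 24(W) are all W)
n=30: W (go to 28, an L position)
From 30, the L positions reachable in one move are: 28.

Remove 2, leaving 28.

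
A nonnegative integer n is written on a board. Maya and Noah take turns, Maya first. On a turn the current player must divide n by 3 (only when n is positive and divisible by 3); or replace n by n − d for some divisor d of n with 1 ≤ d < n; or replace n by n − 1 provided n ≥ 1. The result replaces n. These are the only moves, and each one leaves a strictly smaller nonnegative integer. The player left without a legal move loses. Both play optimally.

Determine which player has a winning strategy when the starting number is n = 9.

Classify positions by backward induction: terminal positions (no move available) are L. From any other position, the mover wins iff some move reaches an L.
n=0: no move → L
n=1: →0(L), so W
n=2: →1(W) only, which is W, so L
n=3: →2(L), so W
n=4: →2(L), so W
n=5: →4(W) only, which is W, so L
n=6: →2(L), so W
n=7: →6(W) only, which is W, so L
n=8: →7(L), so W
n=9: →3(W), 6(W), 8(W) — all W, so L
The starting position 9 is L: whatever Maya does, the opponent receives a W position.

Noah wins.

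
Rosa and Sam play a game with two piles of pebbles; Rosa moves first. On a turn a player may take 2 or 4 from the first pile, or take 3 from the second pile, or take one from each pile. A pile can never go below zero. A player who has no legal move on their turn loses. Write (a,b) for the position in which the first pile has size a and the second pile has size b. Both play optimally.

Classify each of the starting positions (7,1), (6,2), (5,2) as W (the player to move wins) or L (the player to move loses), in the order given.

(7,1): W, (6,2): L, (5,2): W

Classify positions by backward induction: terminal positions (no move available) are L. From any other position, the mover wins iff some move reaches an L.
No move ever increases a pile, so every position that can arise here has a ≤ 7 and b ≤ 2; it is enough to label the cells with 0 ≤ a ≤ 7 and 0 ≤ b ≤ 2.
Every move lowers a or b (never raises either), so fill the grid row by row in increasing a, and left to right within a row: each cell's successors are then already labelled.
      b=0  b=1  b=2
a=0:    L    L    L
a=1:    L    W    W
a=2:    W    W    W
a=3:    W    L    L
a=4:    W    W    W
a=5:    W    W    W
a=6:    L    L    L
a=7:    L    W    W
Cells with no legal move (terminal, hence L): (0,0), (0,1), (0,2), (1,0).
The remaining L cells, each justified by listing all of its moves:
(3,1): moves to (1,1)(W), (2,0)(W); every one is W ⇒ L
(3,2): moves to (1,2)(W), (2,1)(W); every one is W ⇒ L
(6,0): moves to (4,0)(W), (2,0)(W); every one is W ⇒ L
(6,1): moves to (4,1)(W), (2,1)(W), (5,0)(W); every one is W ⇒ L
(6,2): moves to (4,2)(W), (2,2)(W), (5,1)(W); every one is W ⇒ L
(7,0): moves to (5,0)(W), (3,0)(W); every one is W ⇒ L
Every other cell has at least one move into one of the L cells above, so it is W.
(7,1): the move to (3,1) reaches an L cell, so W
(6,2): one of the L cells justified above, so L
(5,2): the move to (3,2) reaches an L cell, so W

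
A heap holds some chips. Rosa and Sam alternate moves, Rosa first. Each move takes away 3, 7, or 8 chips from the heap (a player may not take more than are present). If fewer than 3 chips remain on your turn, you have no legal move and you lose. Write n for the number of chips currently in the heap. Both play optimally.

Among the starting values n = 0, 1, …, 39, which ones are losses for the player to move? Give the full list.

Positions with no move are L. A position that does have a move is losing for the player to move precisely when every available move leads to a winning position for the opponent. Fill in the labels:
n=0: no move → L
n=1: no move → L
n=2: no move → L
n=3: can move to 0, which is L ⇒ W
n=4: can move to 1, which is L ⇒ W
n=5: can move to 2, which is L ⇒ W
n=6: the only move is to 3(W), a W ⇒ L
n=7: can move to 0, which is L ⇒ W
n=8: can move to 1, which is L ⇒ W
n=9: can move to 6, which is L ⇒ W
n=10: can move to 2, which is L ⇒ W
n=11: moves to 8(W), 4(W), 3(W); every one is W ⇒ L
n=12: moves to 9(W), 5(W), 4(W); every one is W ⇒ L
n=13: can move to 6, which is L ⇒ W
n=14: can move to 11, which is L ⇒ W
n=15: can move to 12, which is L ⇒ W
n=16: moves to 13(W), 9(W), 8(W); every one is W ⇒ L
n=17: moves to 14(W), 10(W), 9(W); every one is W ⇒ L
n=18: can move to 11, which is L ⇒ W
n=19: can move to 16, which is L ⇒ W
n=20: can move to 17, which is L ⇒ W
n=21: moves to 18(W), 14(W), 13(W); every one is W ⇒ L
n=22: moves to 19(W), 15(W), 14(W); every one is W ⇒ L
n=23: can move to 16, which is L ⇒ W
n=24: can move to 21, which is L ⇒ W
n=25: can move to 22, which is L ⇒ W
n=26: moves to 23(W), 19(W), 18(W); every one is W ⇒ L
n=27: moves to 24(W), 20(W), 19(W); every one is W ⇒ L
n=28: can move to 21, which is L ⇒ W
n=29: can move to 26, which is L ⇒ W
n=30: can move to 27, which is L ⇒ W
n=31: moves to 28(W), 24(W), 23(W); every one is W ⇒ L
n=32: moves to 29(W), 25(W), 24(W); every one is W ⇒ L
n=33: can move to 26, which is L ⇒ W
n=34: can move to 31, which is L ⇒ W
n=35: can move to 32, which is L ⇒ W
n=36: moves to 33(W), 29(W), 28(W); every one is W ⇒ L
n=37: moves to 34(W), 30(W), 29(W); every one is W ⇒ L
n=38: can move to 31, which is L ⇒ W
n=39: can move to 36, which is L ⇒ W
The losing starting values of n are exactly the entries labelled L in this table (16 of them).

0, 1, 2, 6, 11, 12, 16, 17, 21, 22, 26, 27, 31, 32, 36, 37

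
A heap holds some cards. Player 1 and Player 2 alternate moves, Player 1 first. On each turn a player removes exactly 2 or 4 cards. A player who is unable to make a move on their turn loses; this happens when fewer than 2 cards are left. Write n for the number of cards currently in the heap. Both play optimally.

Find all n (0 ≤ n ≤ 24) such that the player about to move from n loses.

Build the W/L table. Terminal = L. A non-terminal position is W if it has a move to some L; otherwise it is L.
n=0: no move → L
n=1: no move → L
n=2: can move to 0, which is L ⇒ W
n=3: can move to 1, which is L ⇒ W
n=4: can move to 0, which is L ⇒ W
n=5: can move to 1, which is L ⇒ W
n=6: moves to 4(W), 2(W); every one is W ⇒ L
n=7: moves to 5(W), 3(W); every one is W ⇒ L
n=8: can move to 6, which is L ⇒ W
n=9: can move to 7, which is L ⇒ W
n=10: can move to 6, which is L ⇒ W
n=11: can move to 7, which is L ⇒ W
n=12: moves to 10(W), 8(W); every one is W ⇒ L
n=13: moves to 11(W), 9(W); every one is W ⇒ L
n=14: can move to 12, which is L ⇒ W
n=15: can move to 13, which is L ⇒ W
n=16: can move to 12, which is L ⇒ W
n=17: can move to 13, which is L ⇒ W
n=18: moves to 16(W), 14(W); every one is W ⇒ L
n=19: moves to 17(W), 15(W); every one is W ⇒ L
n=20: can move to 18, which is L ⇒ W
n=21: can move to 19, which is L ⇒ W
n=22: can move to 18, which is L ⇒ W
n=23: can move to 19, which is L ⇒ W
n=24: moves to 22(W), 20(W); every one is W ⇒ L
Reading off the rows marked L gives the requested list; there are 9 such values of n.

0, 1, 6, 7, 12, 13, 18, 19, 24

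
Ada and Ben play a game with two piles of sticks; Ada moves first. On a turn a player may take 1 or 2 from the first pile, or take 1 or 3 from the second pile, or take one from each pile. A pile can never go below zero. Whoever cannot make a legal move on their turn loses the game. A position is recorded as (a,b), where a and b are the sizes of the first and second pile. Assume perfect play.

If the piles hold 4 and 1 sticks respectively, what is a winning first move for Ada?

Compute win/loss labels from the base case upward. A position with no move is L. Any other position is W if it can reach an L in one move, else L.
No move ever increases a pile, so every position that can arise here has a ≤ 4 and b ≤ 1; it is enough to label the cells with 0 ≤ a ≤ 4 and 0 ≤ b ≤ 1.
Every move lowers a or b (never raises either), so fill the grid row by row in increasing a, and left to right within a row: each cell's successors are then already labelled.
      b=0  b=1
a=0:    L    W
a=1:    W    W
a=2:    W    L
a=3:    L    W
a=4:    W    W
Cells with no legal move (terminal, hence L): (0,0).
The remaining L cells, each justified by listing all of its moves:
(2,1): L (options (1,1)(W), (0,1)(W), (2,0)(W), (1,0)(W) are all W)
(3,0): L (options (2,0)(W), (1,0)(W) are all W)
Every other cell has at least one move into one of the L cells above, so it is W.
From (4,1), the L positions reachable in one move are: (2,1), (3,0). Any move reaching one of these is winning.

Move to (2,1).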